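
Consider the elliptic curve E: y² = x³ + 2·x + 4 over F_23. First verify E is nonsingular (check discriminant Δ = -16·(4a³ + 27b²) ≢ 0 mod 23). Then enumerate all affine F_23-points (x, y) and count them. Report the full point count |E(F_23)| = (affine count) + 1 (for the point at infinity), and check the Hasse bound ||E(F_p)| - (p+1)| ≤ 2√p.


Affine points = {(0, 2), (0, 21), (2, 4), (2, 19), (5, 1), (5, 22), (6, 5), (6, 18), (7, 4), (7, 19), (8, 7), (8, 16), (10, 9), (10, 14), (11, 0), (12, 10), (12, 13), (14, 4), (14, 19), (17, 11), (17, 12), (19, 1), (19, 22), (22, 1), (22, 22)}; affine count = 25; |E(F_23)| = 26.

Discriminant check: Δ ∝ 4a³ + 27b² = 4·2³ + 27·4² = 4·8 + 27·16 ≡ 4 (mod 23). Nonzero ⇒ E is nonsingular.
For each x ∈ F_23, compute rhs = x³ + 2·x + 4 mod 23, then count y ∈ F_23 with y² ≡ rhs.
  x = 0: rhs = 4, matching y values: 2, 21 (2 points).
  x = 1: rhs = 7, matching y values: none (0 points).
  x = 2: rhs = 16, matching y values: 4, 19 (2 points).
  x = 3: rhs = 14, matching y values: none (0 points).
  x = 4: rhs = 7, matching y values: none (0 points).
  x = 5: rhs = 1, matching y values: 1, 22 (2 points).
  x = 6: rhs = 2, matching y values: 5, 18 (2 points).
  x = 7: rhs = 16, matching y values: 4, 19 (2 points).
  x = 8: rhs = 3, matching y values: 7, 16 (2 points).
  x = 9: rhs = 15, matching y values: none (0 points).
  x = 10: rhs = 12, matching y values: 9, 14 (2 points).
  x = 11: rhs = 0, matching y values: 0 (1 points).
  x = 12: rhs = 8, matching y values: 10, 13 (2 points).
  x = 13: rhs = 19, matching y values: none (0 points).
  x = 14: rhs = 16, matching y values: 4, 19 (2 points).
  x = 15: rhs = 5, matching y values: none (0 points).
  x = 16: rhs = 15, matching y values: none (0 points).
  x = 17: rhs = 6, matching y values: 11, 12 (2 points).
  x = 18: rhs = 7, matching y values: none (0 points).
  x = 19: rhs = 1, matching y values: 1, 22 (2 points).
  x = 20: rhs = 17, matching y values: none (0 points).
  x = 21: rhs = 15, matching y values: none (0 points).
  x = 22: rhs = 1, matching y values: 1, 22 (2 points).
Total affine count: 25.
Full point count |E(F_23)| = 25 + 1 = 26.
Hasse bound: |26 − (23+1)| = |2| = 2 ≤ 2√23 ≈ 9.5917 ✓.


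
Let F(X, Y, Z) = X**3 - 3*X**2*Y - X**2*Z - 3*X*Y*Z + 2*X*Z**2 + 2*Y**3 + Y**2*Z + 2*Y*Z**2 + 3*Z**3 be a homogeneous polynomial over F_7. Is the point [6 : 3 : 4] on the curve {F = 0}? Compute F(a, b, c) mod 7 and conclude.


F(6,3,4) ≡ 4 (mod 7); P is NOT on the curve.

Evaluate F(6, 3, 4) term-by-term (mod 7).
  X**3 ↦ 1·216·1·1 = 216
  -3*X**2*Y ↦ -3·36·3·1 = -324
  -X**2*Z ↦ -1·36·1·4 = -144
  -3*X*Y*Z ↦ -3·6·3·4 = -216
  2*X*Z**2 ↦ 2·6·1·16 = 192
  2*Y**3 ↦ 2·1·27·1 = 54
  Y**2*Z ↦ 1·1·9·4 = 36
  2*Y*Z**2 ↦ 2·1·3·16 = 96
  3*Z**3 ↦ 3·1·1·64 = 192
Sum: F(6, 3, 4) = (216) + (-324) + (-144) + (-216) + (192) + (54) + (36) + (96) + (192) = 102.
Reducing mod 7: 102 ≡ 4 (mod 7).
Since F(a, b, c) ≡ 4 ≠ 0 (mod 7), P does NOT lie on the curve.


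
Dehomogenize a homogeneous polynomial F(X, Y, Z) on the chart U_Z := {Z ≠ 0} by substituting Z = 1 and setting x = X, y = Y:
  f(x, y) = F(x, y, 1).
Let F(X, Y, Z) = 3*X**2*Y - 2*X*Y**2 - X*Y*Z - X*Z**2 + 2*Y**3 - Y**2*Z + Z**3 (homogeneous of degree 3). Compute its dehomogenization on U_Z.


f(x, y) = 3*x**2*y - 2*x*y**2 - x*y - x + 2*y**3 - y**2 + 1

On U_Z we set Z = 1. Each monomial c·X^i·Y^j·Z^k in F becomes c·x^i·y^j·1^k = c·x^i·y^j.
Substituting Z = 1: F(X, Y, 1) = 3*x**2*y - 2*x*y**2 - x*y - x + 2*y**3 - y**2 + 1.
Note: deg(f) ≤ deg(F) = 3; strict inequality happens when F is divisible by Z (lost terms).


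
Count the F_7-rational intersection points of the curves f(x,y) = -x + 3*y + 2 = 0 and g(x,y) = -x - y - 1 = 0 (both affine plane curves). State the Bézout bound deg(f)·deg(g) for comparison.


Common zeros: {(5, 1)}; count = 1; Bézout bound = 1.

deg(f) = 1, deg(g) = 1, so Bézout bound = 1.
Scan x ∈ F_7. For each x, list the y ∈ F_7 with f(x, y) ≡ 0 and those with g(x, y) ≡ 0 (mod 7); the common zeros in that column are the intersection.
  x = 0: f ≡ 0 at y ∈ {4}; g ≡ 0 at y ∈ {6}; common: ∅.
  x = 1: f ≡ 0 at y ∈ {2}; g ≡ 0 at y ∈ {5}; common: ∅.
  x = 2: f ≡ 0 at y ∈ {0}; g ≡ 0 at y ∈ {4}; common: ∅.
  x = 3: f ≡ 0 at y ∈ {5}; g ≡ 0 at y ∈ {3}; common: ∅.
  x = 4: f ≡ 0 at y ∈ {3}; g ≡ 0 at y ∈ {2}; common: ∅.
  x = 5: f ≡ 0 at y ∈ {1}; g ≡ 0 at y ∈ {1}; common: {1}.
  x = 6: f ≡ 0 at y ∈ {6}; g ≡ 0 at y ∈ {0}; common: ∅.
Collecting: common zeros = {(5, 1)}, so the count is 1.
Comparison with the Bézout bound: 1 ≤ 1 = deg(f)·deg(g), as expected for curves with no common component (the bound is attained).


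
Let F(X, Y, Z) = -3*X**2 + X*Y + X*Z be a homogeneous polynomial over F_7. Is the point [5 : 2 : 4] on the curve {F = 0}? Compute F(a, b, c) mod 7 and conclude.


F(5,2,4) ≡ 4 (mod 7); P is NOT on the curve.

Evaluate F(5, 2, 4) term-by-term (mod 7).
  -3*X**2 ↦ -3·25·1·1 = -75
  X*Y ↦ 1·5·2·1 = 10
  X*Z ↦ 1·5·1·4 = 20
Sum: F(5, 2, 4) = (-75) + (10) + (20) = -45.
Reducing mod 7: -45 ≡ 4 (mod 7).
Since F(a, b, c) ≡ 4 ≠ 0 (mod 7), P does NOT lie on the curve.


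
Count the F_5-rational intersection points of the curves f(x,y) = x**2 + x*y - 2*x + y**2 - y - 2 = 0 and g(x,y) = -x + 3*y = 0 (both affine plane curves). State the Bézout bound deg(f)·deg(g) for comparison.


Common zeros: ∅; count = 0; Bézout bound = 2.

deg(f) = 2, deg(g) = 1, so Bézout bound = 2.
Scan x ∈ F_5. For each x, list the y ∈ F_5 with f(x, y) ≡ 0 and those with g(x, y) ≡ 0 (mod 5); the common zeros in that column are the intersection.
  x = 0: f ≡ 0 at y ∈ {2, 4}; g ≡ 0 at y ∈ {0}; common: ∅.
  x = 1: f ≡ 0 at y ∈ ∅; g ≡ 0 at y ∈ {2}; common: ∅.
  x = 2: f ≡ 0 at y ∈ {1, 3}; g ≡ 0 at y ∈ {4}; common: ∅.
  x = 3: f ≡ 0 at y ∈ {4}; g ≡ 0 at y ∈ {1}; common: ∅.
  x = 4: f ≡ 0 at y ∈ {1}; g ≡ 0 at y ∈ {3}; common: ∅.
Collecting: common zeros = ∅, so the count is 0.
Comparison with the Bézout bound: 0 ≤ 2 = deg(f)·deg(g), as expected for curves with no common component (the affine F_5-count falls short of the bound because intersections may lie at infinity, over extension fields, or carry multiplicity).


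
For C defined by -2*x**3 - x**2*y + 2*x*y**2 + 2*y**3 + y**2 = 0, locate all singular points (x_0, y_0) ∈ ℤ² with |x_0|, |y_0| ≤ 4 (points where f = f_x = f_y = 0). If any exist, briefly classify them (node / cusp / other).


Singular points: {(0, 0)}; classification: cusp.

Compute partial derivatives:
  f_x = -6*x**2 - 2*x*y + 2*y**2.
  f_y = -x**2 + 4*x*y + 6*y**2 + 2*y.
Scan x_0 ∈ {−4, ..., 4}. For each x_0, f_y(x_0, y) is a polynomial in y; find its integer roots y ∈ {−4, ..., 4}, then test f_x and f at those candidates.
  x = -4: f_y(-4, y) = 6*y**2 - 14*y - 16; no integer root y with |y| ≤ 4.
  x = -3: f_y(-3, y) = 6*y**2 - 10*y - 9; no integer root y with |y| ≤ 4.
  x = -2: f_y(-2, y) = 6*y**2 - 6*y - 4; no integer root y with |y| ≤ 4.
  x = -1: f_y(-1, y) = 6*y**2 - 2*y - 1; no integer root y with |y| ≤ 4.
  x = 0: f_y(0, y) = 6*y**2 + 2*y; vanishes at y ∈ {0}. (0, 0): f_x = 0, f = 0 — SINGULAR.
  x = 1: f_y(1, y) = 6*y**2 + 6*y - 1; no integer root y with |y| ≤ 4.
  x = 2: f_y(2, y) = 6*y**2 + 10*y - 4; vanishes at y ∈ {-2}. (2, -2): f_x = -8 ≠ 0.
  x = 3: f_y(3, y) = 6*y**2 + 14*y - 9; no integer root y with |y| ≤ 4.
  x = 4: f_y(4, y) = 6*y**2 + 18*y - 16; no integer root y with |y| ≤ 4.
Only singular point on the grid: (0, 0).
Classify: substitute x = 0 + u, y = 0 + v and expand: f = -2*u**3 - u**2*v + 2*u*v**2 + 2*v**3 + v**2.
No constant or linear terms (consistent with a singular point). Quadratic part: v**2. Cubic part: -2*u**3 - u**2*v + 2*u*v**2 + 2*v**3.
The quadratic part v**2 is a perfect square, so there is a single (double) tangent line v = 0, i.e. y = 0. Restricting the cubic part to that line (v = 0) leaves -2*u**3 ≠ 0, so f is not divisible by v and the branch is v² ≈ 2*u**3 to lowest order — this is a cusp.
Classification: cusp.


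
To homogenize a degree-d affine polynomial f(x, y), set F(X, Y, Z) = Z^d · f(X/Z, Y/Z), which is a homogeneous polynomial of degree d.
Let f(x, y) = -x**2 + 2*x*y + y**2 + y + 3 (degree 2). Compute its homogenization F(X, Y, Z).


F(X, Y, Z) = -X**2 + 2*X*Y + Y**2 + Y*Z + 3*Z**2

deg(f) = 2.
Substitute x = X/Z, y = Y/Z into f, then multiply by Z^2.
  monomial -1·x^2·y^0 ↦ -1·X^2·Y^0·Z^0.
  monomial 2·x^1·y^1 ↦ 2·X^1·Y^1·Z^0.
  monomial 1·x^0·y^2 ↦ 1·X^0·Y^2·Z^0.
  monomial 1·x^0·y^1 ↦ 1·X^0·Y^1·Z^1.
  monomial 3·x^0·y^0 ↦ 3·X^0·Y^0·Z^2.
Collecting: F(X, Y, Z) = -X**2 + 2*X*Y + Y**2 + Y*Z + 3*Z**2.


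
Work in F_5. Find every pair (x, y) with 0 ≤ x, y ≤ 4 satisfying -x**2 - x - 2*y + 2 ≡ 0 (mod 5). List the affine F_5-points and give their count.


Affine F_5-points: {(0, 1), (1, 0), (2, 3), (3, 0), (4, 1)}; count = 5.

For each of the 25 pairs (x, y) ∈ F_5², evaluate f(x, y) mod 5. Record the zeros.
  x = 0: [0↦2, 1↦0, 2↦3, 3↦1, 4↦4]  zeros at y ∈ {1}
  x = 1: [0↦0, 1↦3, 2↦1, 3↦4, 4↦2]  zeros at y ∈ {0}
  x = 2: [0↦1, 1↦4, 2↦2, 3↦0, 4↦3]  zeros at y ∈ {3}
  x = 3: [0↦0, 1↦3, 2↦1, 3↦4, 4↦2]  zeros at y ∈ {0}
  x = 4: [0↦2, 1↦0, 2↦3, 3↦1, 4↦4]  zeros at y ∈ {1}
Collecting zeros: affine points = {(0, 1), (1, 0), (2, 3), (3, 0), (4, 1)}.
Total count |C(F_5)_aff| = 5.


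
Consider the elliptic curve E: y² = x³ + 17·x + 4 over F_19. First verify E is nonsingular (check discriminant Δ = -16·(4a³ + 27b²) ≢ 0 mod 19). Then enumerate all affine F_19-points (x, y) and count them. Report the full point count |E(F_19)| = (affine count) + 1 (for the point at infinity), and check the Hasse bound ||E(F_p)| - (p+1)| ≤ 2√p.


Affine points = {(0, 2), (0, 17), (3, 5), (3, 14), (5, 9), (5, 10), (8, 5), (8, 14), (12, 6), (12, 13), (13, 3), (13, 16), (15, 9), (15, 10), (17, 0), (18, 9), (18, 10)}; affine count = 17; |E(F_19)| = 18.

Discriminant check: Δ ∝ 4a³ + 27b² = 4·17³ + 27·4² = 4·4913 + 27·16 ≡ 1 (mod 19). Nonzero ⇒ E is nonsingular.
For each x ∈ F_19, compute rhs = x³ + 17·x + 4 mod 19, then count y ∈ F_19 with y² ≡ rhs.
  x = 0: rhs = 4, matching y values: 2, 17 (2 points).
  x = 1: rhs = 3, matching y values: none (0 points).
  x = 2: rhs = 8, matching y values: none (0 points).
  x = 3: rhs = 6, matching y values: 5, 14 (2 points).
  x = 4: rhs = 3, matching y values: none (0 points).
  x = 5: rhs = 5, matching y values: 9, 10 (2 points).
  x = 6: rhs = 18, matching y values: none (0 points).
  x = 7: rhs = 10, matching y values: none (0 points).
  x = 8: rhs = 6, matching y values: 5, 14 (2 points).
  x = 9: rhs = 12, matching y values: none (0 points).
  x = 10: rhs = 15, matching y values: none (0 points).
  x = 11: rhs = 2, matching y values: none (0 points).
  x = 12: rhs = 17, matching y values: 6, 13 (2 points).
  x = 13: rhs = 9, matching y values: 3, 16 (2 points).
  x = 14: rhs = 3, matching y values: none (0 points).
  x = 15: rhs = 5, matching y values: 9, 10 (2 points).
  x = 16: rhs = 2, matching y values: none (0 points).
  x = 17: rhs = 0, matching y values: 0 (1 points).
  x = 18: rhs = 5, matching y values: 9, 10 (2 points).
Total affine count: 17.
Full point count |E(F_19)| = 17 + 1 = 18.
Hasse bound: |18 − (19+1)| = |-2| = 2 ≤ 2√19 ≈ 8.7178 ✓.


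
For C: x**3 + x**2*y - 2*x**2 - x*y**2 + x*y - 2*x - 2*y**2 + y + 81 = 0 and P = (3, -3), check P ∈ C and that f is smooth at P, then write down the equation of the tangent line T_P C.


Tangent line at P: -17*x + 43*y + 180 = 0.

Step 1: f(3, -3) = 0, so P lies on C.
Step 2: partial derivatives
  f_x(x, y) = 3*x**2 + 2*x*y - 4*x - y**2 + y - 2, f_y(x, y) = x**2 - 2*x*y + x - 4*y + 1.
  f_x(P) = -17, f_y(P) = 43 (gradient nonzero, so P is smooth).
Step 3: tangent line at P: -17·(x − 3) + 43·(y − -3) = 0.
Expanding: -17*x + 43*y + 180 = 0.


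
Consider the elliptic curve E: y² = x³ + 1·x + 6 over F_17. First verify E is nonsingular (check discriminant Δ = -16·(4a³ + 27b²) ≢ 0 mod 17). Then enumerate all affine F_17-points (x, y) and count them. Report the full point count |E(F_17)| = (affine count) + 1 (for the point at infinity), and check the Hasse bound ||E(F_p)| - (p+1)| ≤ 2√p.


Affine points = {(1, 5), (1, 12), (2, 4), (2, 13), (3, 6), (3, 11), (5, 0), (7, 4), (7, 13), (8, 4), (8, 13), (9, 8), (9, 9), (10, 8), (10, 9), (15, 8), (15, 9), (16, 2), (16, 15)}; affine count = 19; |E(F_17)| = 20.

Discriminant check: Δ ∝ 4a³ + 27b² = 4·1³ + 27·6² = 4·1 + 27·36 ≡ 7 (mod 17). Nonzero ⇒ E is nonsingular.
For each x ∈ F_17, compute rhs = x³ + 1·x + 6 mod 17, then count y ∈ F_17 with y² ≡ rhs.
  x = 0: rhs = 6, matching y values: none (0 points).
  x = 1: rhs = 8, matching y values: 5, 12 (2 points).
  x = 2: rhs = 16, matching y values: 4, 13 (2 points).
  x = 3: rhs = 2, matching y values: 6, 11 (2 points).
  x = 4: rhs = 6, matching y values: none (0 points).
  x = 5: rhs = 0, matching y values: 0 (1 points).
  x = 6: rhs = 7, matching y values: none (0 points).
  x = 7: rhs = 16, matching y values: 4, 13 (2 points).
  x = 8: rhs = 16, matching y values: 4, 13 (2 points).
  x = 9: rhs = 13, matching y values: 8, 9 (2 points).
  x = 10: rhs = 13, matching y values: 8, 9 (2 points).
  x = 11: rhs = 5, matching y values: none (0 points).
  x = 12: rhs = 12, matching y values: none (0 points).
  x = 13: rhs = 6, matching y values: none (0 points).
  x = 14: rhs = 10, matching y values: none (0 points).
  x = 15: rhs = 13, matching y values: 8, 9 (2 points).
  x = 16: rhs = 4, matching y values: 2, 15 (2 points).
Total affine count: 19.
Full point count |E(F_17)| = 19 + 1 = 20.
Hasse bound: |20 − (17+1)| = |2| = 2 ≤ 2√17 ≈ 8.2462 ✓.


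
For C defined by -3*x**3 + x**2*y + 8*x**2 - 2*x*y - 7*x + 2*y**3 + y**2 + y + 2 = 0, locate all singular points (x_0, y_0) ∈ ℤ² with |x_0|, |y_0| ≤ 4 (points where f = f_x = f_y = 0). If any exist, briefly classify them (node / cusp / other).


Singular points: {(1, 0)}; classification: node.

Compute partial derivatives:
  f_x = -9*x**2 + 2*x*y + 16*x - 2*y - 7.
  f_y = x**2 - 2*x + 6*y**2 + 2*y + 1.
Scan x_0 ∈ {−4, ..., 4}. For each x_0, f_y(x_0, y) is a polynomial in y; find its integer roots y ∈ {−4, ..., 4}, then test f_x and f at those candidates.
  x = -4: f_y(-4, y) = 6*y**2 + 2*y + 25; no integer root y with |y| ≤ 4.
  x = -3: f_y(-3, y) = 6*y**2 + 2*y + 16; no integer root y with |y| ≤ 4.
  x = -2: f_y(-2, y) = 6*y**2 + 2*y + 9; no integer root y with |y| ≤ 4.
  x = -1: f_y(-1, y) = 6*y**2 + 2*y + 4; no integer root y with |y| ≤ 4.
  x = 0: f_y(0, y) = 6*y**2 + 2*y + 1; no integer root y with |y| ≤ 4.
  x = 1: f_y(1, y) = 6*y**2 + 2*y; vanishes at y ∈ {0}. (1, 0): f_x = 0, f = 0 — SINGULAR.
  x = 2: f_y(2, y) = 6*y**2 + 2*y + 1; no integer root y with |y| ≤ 4.
  x = 3: f_y(3, y) = 6*y**2 + 2*y + 4; no integer root y with |y| ≤ 4.
  x = 4: f_y(4, y) = 6*y**2 + 2*y + 9; no integer root y with |y| ≤ 4.
Only singular point on the grid: (1, 0).
Classify: substitute x = 1 + u, y = 0 + v and expand: f = -3*u**3 + u**2*v - u**2 + 2*v**3 + v**2.
No constant or linear terms (consistent with a singular point). Quadratic part: -u**2 + v**2. Cubic part: -3*u**3 + u**2*v + 2*v**3.
The quadratic part v**2 - u**2 = (v − u)(v + u) splits into two distinct linear factors, so there are two distinct tangent lines y − 0 = ±(x − 1) — this is a node (ordinary double point).
Classification: node.


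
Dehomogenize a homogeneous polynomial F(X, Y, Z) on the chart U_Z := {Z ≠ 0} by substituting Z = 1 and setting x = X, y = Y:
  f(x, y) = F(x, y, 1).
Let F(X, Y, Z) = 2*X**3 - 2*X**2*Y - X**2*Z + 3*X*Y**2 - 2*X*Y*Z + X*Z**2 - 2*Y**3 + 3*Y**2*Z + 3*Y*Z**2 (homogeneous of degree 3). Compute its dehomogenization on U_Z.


f(x, y) = 2*x**3 - 2*x**2*y - x**2 + 3*x*y**2 - 2*x*y + x - 2*y**3 + 3*y**2 + 3*y

On U_Z we set Z = 1. Each monomial c·X^i·Y^j·Z^k in F becomes c·x^i·y^j·1^k = c·x^i·y^j.
Substituting Z = 1: F(X, Y, 1) = 2*x**3 - 2*x**2*y - x**2 + 3*x*y**2 - 2*x*y + x - 2*y**3 + 3*y**2 + 3*y.
Note: deg(f) ≤ deg(F) = 3; strict inequality happens when F is divisible by Z (lost terms).


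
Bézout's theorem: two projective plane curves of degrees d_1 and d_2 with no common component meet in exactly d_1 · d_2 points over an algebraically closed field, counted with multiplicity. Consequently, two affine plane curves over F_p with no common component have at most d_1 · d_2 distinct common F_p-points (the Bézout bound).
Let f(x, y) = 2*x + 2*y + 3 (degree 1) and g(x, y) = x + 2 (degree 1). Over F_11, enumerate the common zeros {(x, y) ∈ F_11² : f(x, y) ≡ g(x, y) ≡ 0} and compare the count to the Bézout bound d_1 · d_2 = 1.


Common zeros: {(9, 6)}; count = 1; Bézout bound = 1.

deg(f) = 1, deg(g) = 1, so Bézout bound = 1.
Scan x ∈ F_11. For each x, list the y ∈ F_11 with f(x, y) ≡ 0 and those with g(x, y) ≡ 0 (mod 11); the common zeros in that column are the intersection.
  x = 0: f ≡ 0 at y ∈ {4}; g ≡ 0 at y ∈ ∅; common: ∅.
  x = 1: f ≡ 0 at y ∈ {3}; g ≡ 0 at y ∈ ∅; common: ∅.
  x = 2: f ≡ 0 at y ∈ {2}; g ≡ 0 at y ∈ ∅; common: ∅.
  x = 3: f ≡ 0 at y ∈ {1}; g ≡ 0 at y ∈ ∅; common: ∅.
  x = 4: f ≡ 0 at y ∈ {0}; g ≡ 0 at y ∈ ∅; common: ∅.
  x = 5: f ≡ 0 at y ∈ {10}; g ≡ 0 at y ∈ ∅; common: ∅.
  x = 6: f ≡ 0 at y ∈ {9}; g ≡ 0 at y ∈ ∅; common: ∅.
  x = 7: f ≡ 0 at y ∈ {8}; g ≡ 0 at y ∈ ∅; common: ∅.
  x = 8: f ≡ 0 at y ∈ {7}; g ≡ 0 at y ∈ ∅; common: ∅.
  x = 9: f ≡ 0 at y ∈ {6}; g ≡ 0 at y ∈ {0, 1, 2, 3, 4, 5, 6, 7, 8, 9, 10}; common: {6}.
  x = 10: f ≡ 0 at y ∈ {5}; g ≡ 0 at y ∈ ∅; common: ∅.
Collecting: common zeros = {(9, 6)}, so the count is 1.
Comparison with the Bézout bound: 1 ≤ 1 = deg(f)·deg(g), as expected for curves with no common component (the bound is attained).


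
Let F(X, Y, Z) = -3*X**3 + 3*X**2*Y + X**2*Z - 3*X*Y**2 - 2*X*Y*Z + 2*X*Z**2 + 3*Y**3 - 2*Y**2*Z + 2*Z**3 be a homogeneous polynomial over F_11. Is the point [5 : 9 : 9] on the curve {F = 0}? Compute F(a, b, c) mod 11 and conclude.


F(5,9,9) ≡ 1 (mod 11); P is NOT on the curve.

Evaluate F(5, 9, 9) term-by-term (mod 11).
  -3*X**3 ↦ -3·125·1·1 = -375
  3*X**2*Y ↦ 3·25·9·1 = 675
  X**2*Z ↦ 1·25·1·9 = 225
  -3*X*Y**2 ↦ -3·5·81·1 = -1215
  -2*X*Y*Z ↦ -2·5·9·9 = -810
  2*X*Z**2 ↦ 2·5·1·81 = 810
  3*Y**3 ↦ 3·1·729·1 = 2187
  -2*Y**2*Z ↦ -2·1·81·9 = -1458
  2*Z**3 ↦ 2·1·1·729 = 1458
Sum: F(5, 9, 9) = (-375) + (675) + (225) + (-1215) + (-810) + (810) + (2187) + (-1458) + (1458) = 1497.
Reducing mod 11: 1497 ≡ 1 (mod 11).
Since F(a, b, c) ≡ 1 ≠ 0 (mod 11), P does NOT lie on the curve.


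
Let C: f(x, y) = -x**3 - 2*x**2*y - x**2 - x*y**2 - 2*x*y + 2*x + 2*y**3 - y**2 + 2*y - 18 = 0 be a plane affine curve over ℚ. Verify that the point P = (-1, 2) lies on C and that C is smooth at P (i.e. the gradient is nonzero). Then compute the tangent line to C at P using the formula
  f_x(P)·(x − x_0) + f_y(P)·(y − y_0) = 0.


Tangent line at P: x + 26*y - 51 = 0.

Step 1: f(-1, 2) = 0, so P lies on C.
Step 2: partial derivatives
  f_x(x, y) = -3*x**2 - 4*x*y - 2*x - y**2 - 2*y + 2, f_y(x, y) = -2*x**2 - 2*x*y - 2*x + 6*y**2 - 2*y + 2.
  f_x(P) = 1, f_y(P) = 26 (gradient nonzero, so P is smooth).
Step 3: tangent line at P: 1·(x − -1) + 26·(y − 2) = 0.
Expanding: x + 26*y - 51 = 0.


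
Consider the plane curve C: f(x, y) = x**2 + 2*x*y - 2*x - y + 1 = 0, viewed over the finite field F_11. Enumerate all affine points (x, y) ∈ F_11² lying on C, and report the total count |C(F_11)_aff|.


Affine F_11-points: {(0, 1), (1, 0), (2, 7), (3, 8), (4, 5), (5, 8), (7, 4), (8, 7), (9, 4), (10, 5)}; count = 10.

For each of the 121 pairs (x, y) ∈ F_11², evaluate f(x, y) mod 11. Record the zeros.
  x = 0: [0↦1, 1↦0, 2↦10, 3↦9, 4↦8, 5↦7, 6↦6, 7↦5, 8↦4, 9↦3, 10↦2]  zeros at y ∈ {1}
  x = 1: [0↦0, 1↦1, 2↦2, 3↦3, 4↦4, 5↦5, 6↦6, 7↦7, 8↦8, 9↦9, 10↦10]  zeros at y ∈ {0}
  x = 2: [0↦1, 1↦4, 2↦7, 3↦10, 4↦2, 5↦5, 6↦8, 7↦0, 8↦3, 9↦6, 10↦9]  zeros at y ∈ {7}
  x = 3: [0↦4, 1↦9, 2↦3, 3↦8, 4↦2, 5↦7, 6↦1, 7↦6, 8↦0, 9↦5, 10↦10]  zeros at y ∈ {8}
  x = 4: [0↦9, 1↦5, 2↦1, 3↦8, 4↦4, 5↦0, 6↦7, 7↦3, 8↦10, 9↦6, 10↦2]  zeros at y ∈ {5}
  x = 5: [0↦5, 1↦3, 2↦1, 3↦10, 4↦8, 5↦6, 6↦4, 7↦2, 8↦0, 9↦9, 10↦7]  zeros at y ∈ {8}
  x = 6: [0↦3, 1↦3, 2↦3, 3↦3, 4↦3, 5↦3, 6↦3, 7↦3, 8↦3, 9↦3, 10↦3]  zeros at y ∈ ∅
  x = 7: [0↦3, 1↦5, 2↦7, 3↦9, 4↦0, 5↦2, 6↦4, 7↦6, 8↦8, 9↦10, 10↦1]  zeros at y ∈ {4}
  x = 8: [0↦5, 1↦9, 2↦2, 3↦6, 4↦10, 5↦3, 6↦7, 7↦0, 8↦4, 9↦8, 10↦1]  zeros at y ∈ {7}
  x = 9: [0↦9, 1↦4, 2↦10, 3↦5, 4↦0, 5↦6, 6↦1, 7↦7, 8↦2, 9↦8, 10↦3]  zeros at y ∈ {4}
  x = 10: [0↦4, 1↦1, 2↦9, 3↦6, 4↦3, 5↦0, 6↦8, 7↦5, 8↦2, 9↦10, 10↦7]  zeros at y ∈ {5}
Collecting zeros: affine points = {(0, 1), (1, 0), (2, 7), (3, 8), (4, 5), (5, 8), (7, 4), (8, 7), (9, 4), (10, 5)}.
Total count |C(F_11)_aff| = 10.


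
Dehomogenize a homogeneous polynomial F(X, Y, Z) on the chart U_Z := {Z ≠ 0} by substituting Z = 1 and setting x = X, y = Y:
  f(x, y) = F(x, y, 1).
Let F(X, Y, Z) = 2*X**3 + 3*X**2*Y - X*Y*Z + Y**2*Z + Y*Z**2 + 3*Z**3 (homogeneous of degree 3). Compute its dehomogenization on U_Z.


f(x, y) = 2*x**3 + 3*x**2*y - x*y + y**2 + y + 3

On U_Z we set Z = 1. Each monomial c·X^i·Y^j·Z^k in F becomes c·x^i·y^j·1^k = c·x^i·y^j.
Substituting Z = 1: F(X, Y, 1) = 2*x**3 + 3*x**2*y - x*y + y**2 + y + 3.
Note: deg(f) ≤ deg(F) = 3; strict inequality happens when F is divisible by Z (lost terms).


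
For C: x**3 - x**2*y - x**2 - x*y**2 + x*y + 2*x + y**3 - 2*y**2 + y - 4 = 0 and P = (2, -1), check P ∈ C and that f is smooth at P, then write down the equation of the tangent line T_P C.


Tangent line at P: 12*x + 10*y - 14 = 0.

Step 1: f(2, -1) = 0, so P lies on C.
Step 2: partial derivatives
  f_x(x, y) = 3*x**2 - 2*x*y - 2*x - y**2 + y + 2, f_y(x, y) = -x**2 - 2*x*y + x + 3*y**2 - 4*y + 1.
  f_x(P) = 12, f_y(P) = 10 (gradient nonzero, so P is smooth).
Step 3: tangent line at P: 12·(x − 2) + 10·(y − -1) = 0.
Expanding: 12*x + 10*y - 14 = 0.


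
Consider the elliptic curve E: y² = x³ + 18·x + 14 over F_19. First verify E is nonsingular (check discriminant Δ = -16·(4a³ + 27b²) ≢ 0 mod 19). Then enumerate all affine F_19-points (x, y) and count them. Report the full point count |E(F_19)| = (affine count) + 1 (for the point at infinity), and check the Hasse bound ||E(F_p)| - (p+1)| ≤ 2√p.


Affine points = {(2, 1), (2, 18), (3, 0), (4, 6), (4, 13), (5, 1), (5, 18), (8, 9), (8, 10), (10, 4), (10, 15), (11, 2), (11, 17), (12, 1), (12, 18), (15, 7), (15, 12), (16, 3), (16, 16)}; affine count = 19; |E(F_19)| = 20.

Discriminant check: Δ ∝ 4a³ + 27b² = 4·18³ + 27·14² = 4·5832 + 27·196 ≡ 6 (mod 19). Nonzero ⇒ E is nonsingular.
For each x ∈ F_19, compute rhs = x³ + 18·x + 14 mod 19, then count y ∈ F_19 with y² ≡ rhs.
  x = 0: rhs = 14, matching y values: none (0 points).
  x = 1: rhs = 14, matching y values: none (0 points).
  x = 2: rhs = 1, matching y values: 1, 18 (2 points).
  x = 3: rhs = 0, matching y values: 0 (1 points).
  x = 4: rhs = 17, matching y values: 6, 13 (2 points).
  x = 5: rhs = 1, matching y values: 1, 18 (2 points).
  x = 6: rhs = 15, matching y values: none (0 points).
  x = 7: rhs = 8, matching y values: none (0 points).
  x = 8: rhs = 5, matching y values: 9, 10 (2 points).
  x = 9: rhs = 12, matching y values: none (0 points).
  x = 10: rhs = 16, matching y values: 4, 15 (2 points).
  x = 11: rhs = 4, matching y values: 2, 17 (2 points).
  x = 12: rhs = 1, matching y values: 1, 18 (2 points).
  x = 13: rhs = 13, matching y values: none (0 points).
  x = 14: rhs = 8, matching y values: none (0 points).
  x = 15: rhs = 11, matching y values: 7, 12 (2 points).
  x = 16: rhs = 9, matching y values: 3, 16 (2 points).
  x = 17: rhs = 8, matching y values: none (0 points).
  x = 18: rhs = 14, matching y values: none (0 points).
Total affine count: 19.
Full point count |E(F_19)| = 19 + 1 = 20.
Hasse bound: |20 − (19+1)| = |0| = 0 ≤ 2√19 ≈ 8.7178 ✓.


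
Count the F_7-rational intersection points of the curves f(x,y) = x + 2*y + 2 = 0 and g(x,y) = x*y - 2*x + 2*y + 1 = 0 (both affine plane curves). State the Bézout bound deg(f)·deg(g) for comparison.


Common zeros: {(3, 1)}; count = 1; Bézout bound = 2.

deg(f) = 1, deg(g) = 2, so Bézout bound = 2.
Scan x ∈ F_7. For each x, list the y ∈ F_7 with f(x, y) ≡ 0 and those with g(x, y) ≡ 0 (mod 7); the common zeros in that column are the intersection.
  x = 0: f ≡ 0 at y ∈ {6}; g ≡ 0 at y ∈ {3}; common: ∅.
  x = 1: f ≡ 0 at y ∈ {2}; g ≡ 0 at y ∈ {5}; common: ∅.
  x = 2: f ≡ 0 at y ∈ {5}; g ≡ 0 at y ∈ {6}; common: ∅.
  x = 3: f ≡ 0 at y ∈ {1}; g ≡ 0 at y ∈ {1}; common: {1}.
  x = 4: f ≡ 0 at y ∈ {4}; g ≡ 0 at y ∈ {0}; common: ∅.
  x = 5: f ≡ 0 at y ∈ {0}; g ≡ 0 at y ∈ ∅; common: ∅.
  x = 6: f ≡ 0 at y ∈ {3}; g ≡ 0 at y ∈ {4}; common: ∅.
Collecting: common zeros = {(3, 1)}, so the count is 1.
Comparison with the Bézout bound: 1 ≤ 2 = deg(f)·deg(g), as expected for curves with no common component (the affine F_7-count falls short of the bound because intersections may lie at infinity, over extension fields, or carry multiplicity).


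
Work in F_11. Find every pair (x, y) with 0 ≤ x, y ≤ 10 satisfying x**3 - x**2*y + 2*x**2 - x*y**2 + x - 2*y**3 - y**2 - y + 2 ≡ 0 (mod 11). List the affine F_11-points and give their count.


Affine F_11-points: {(1, 1), (1, 2), (1, 7), (2, 4), (2, 5), (2, 6), (3, 7), (4, 9), (9, 0), (9, 2), (9, 4), (10, 9)}; count = 12.

For each of the 121 pairs (x, y) ∈ F_11², evaluate f(x, y) mod 11. Record the zeros.
  x = 0: [0↦2, 1↦9, 2↦2, 3↦2, 4↦8, 5↦8, 6↦1, 7↦8, 8↦6, 9↦5, 10↦4]  zeros at y ∈ ∅
  x = 1: [0↦6, 1↦0, 2↦0, 3↦5, 4↦3, 5↦4, 6↦7, 7↦0, 8↦4, 9↦7, 10↦8]  zeros at y ∈ {1, 2, 7}
  x = 2: [0↦9, 1↦10, 2↦4, 3↦1, 4↦0, 5↦0, 6↦0, 7↦10, 8↦7, 9↦1, 10↦2]  zeros at y ∈ {4, 5, 6}
  x = 3: [0↦6, 1↦1, 2↦9, 3↦7, 4↦5, 5↦2, 6↦8, 7↦0, 8↦10, 9↦4, 10↦3]  zeros at y ∈ {7}
  x = 4: [0↦3, 1↦1, 2↦10, 3↦7, 4↦2, 5↦5, 6↦4, 7↦9, 8↦8, 9↦0, 10↦6]  zeros at y ∈ {9}
  x = 5: [0↦6, 1↦5, 2↦2, 3↦7, 4↦8, 5↦4, 6↦5, 7↦10, 8↦7, 9↦6, 10↦6]  zeros at y ∈ ∅
  x = 6: [0↦10, 1↦8, 2↦2, 3↦2, 4↦7, 5↦5, 6↦6, 7↦9, 8↦2, 9↦6, 10↦9]  zeros at y ∈ ∅
  x = 7: [0↦10, 1↦5, 2↦5, 3↦9, 4↦5, 5↦3, 6↦2, 7↦1, 8↦10, 9↦6, 10↦10]  zeros at y ∈ ∅
  x = 8: [0↦1, 1↦2, 2↦6, 3↦1, 4↦8, 5↦4, 6↦10, 7↦3, 8↦4, 9↦1, 10↦4]  zeros at y ∈ ∅
  x = 9: [0↦0, 1↦5, 2↦0, 3↦6, 4↦0, 5↦3, 6↦3, 7↦10, 8↦1, 9↦8, 10↦8]  zeros at y ∈ {0, 2, 4}
  x = 10: [0↦2, 1↦9, 2↦4, 3↦8, 4↦9, 5↦6, 6↦9, 7↦6, 8↦7, 9↦0, 10↦6]  zeros at y ∈ {9}
Collecting zeros: affine points = {(1, 1), (1, 2), (1, 7), (2, 4), (2, 5), (2, 6), (3, 7), (4, 9), (9, 0), (9, 2), (9, 4), (10, 9)}.
Total count |C(F_11)_aff| = 12.


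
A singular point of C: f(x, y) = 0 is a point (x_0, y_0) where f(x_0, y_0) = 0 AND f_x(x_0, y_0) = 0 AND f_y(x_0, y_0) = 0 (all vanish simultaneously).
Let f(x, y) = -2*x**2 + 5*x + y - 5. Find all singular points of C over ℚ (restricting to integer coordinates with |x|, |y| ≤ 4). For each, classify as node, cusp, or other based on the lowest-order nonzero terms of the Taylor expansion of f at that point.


No singular points in the scanned grid; C is smooth there.

Compute partial derivatives:
  f_x = 5 - 4*x.
  f_y = 1.
f_y = 1 is a nonzero constant, so f_y never vanishes: no point (x, y) can satisfy f = f_x = f_y = 0. In particular no (x, y) ∈ {−4, ..., 4}² is singular; the curve is smooth.


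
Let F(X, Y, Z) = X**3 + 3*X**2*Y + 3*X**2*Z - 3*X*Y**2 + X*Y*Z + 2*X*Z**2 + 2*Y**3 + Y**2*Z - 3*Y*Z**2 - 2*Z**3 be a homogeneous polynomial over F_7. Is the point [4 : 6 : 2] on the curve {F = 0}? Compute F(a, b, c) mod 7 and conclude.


F(4,6,2) ≡ 1 (mod 7); P is NOT on the curve.

Evaluate F(4, 6, 2) term-by-term (mod 7).
  X**3 ↦ 1·64·1·1 = 64
  3*X**2*Y ↦ 3·16·6·1 = 288
  3*X**2*Z ↦ 3·16·1·2 = 96
  -3*X*Y**2 ↦ -3·4·36·1 = -432
  X*Y*Z ↦ 1·4·6·2 = 48
  2*X*Z**2 ↦ 2·4·1·4 = 32
  2*Y**3 ↦ 2·1·216·1 = 432
  Y**2*Z ↦ 1·1·36·2 = 72
  -3*Y*Z**2 ↦ -3·1·6·4 = -72
  -2*Z**3 ↦ -2·1·1·8 = -16
Sum: F(4, 6, 2) = (64) + (288) + (96) + (-432) + (48) + (32) + (432) + (72) + (-72) + (-16) = 512.
Reducing mod 7: 512 ≡ 1 (mod 7).
Since F(a, b, c) ≡ 1 ≠ 0 (mod 7), P does NOT lie on the curve.


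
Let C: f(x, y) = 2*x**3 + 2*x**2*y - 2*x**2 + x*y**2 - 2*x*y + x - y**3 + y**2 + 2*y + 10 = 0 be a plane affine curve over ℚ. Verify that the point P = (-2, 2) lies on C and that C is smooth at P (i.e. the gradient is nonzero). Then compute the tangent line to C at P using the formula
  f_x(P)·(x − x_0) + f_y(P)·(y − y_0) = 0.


Tangent line at P: 17*x - 2*y + 38 = 0.

Step 1: f(-2, 2) = 0, so P lies on C.
Step 2: partial derivatives
  f_x(x, y) = 6*x**2 + 4*x*y - 4*x + y**2 - 2*y + 1, f_y(x, y) = 2*x**2 + 2*x*y - 2*x - 3*y**2 + 2*y + 2.
  f_x(P) = 17, f_y(P) = -2 (gradient nonzero, so P is smooth).
Step 3: tangent line at P: 17·(x − -2) + -2·(y − 2) = 0.
Expanding: 17*x - 2*y + 38 = 0.


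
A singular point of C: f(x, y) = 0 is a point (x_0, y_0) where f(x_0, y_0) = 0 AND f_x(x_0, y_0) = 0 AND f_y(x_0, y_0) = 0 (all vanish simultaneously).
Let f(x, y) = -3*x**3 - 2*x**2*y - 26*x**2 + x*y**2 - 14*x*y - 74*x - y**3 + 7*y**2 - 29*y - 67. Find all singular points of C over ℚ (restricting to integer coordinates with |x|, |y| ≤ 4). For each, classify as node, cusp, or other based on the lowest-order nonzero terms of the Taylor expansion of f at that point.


Singular points: {(-3, 1)}; classification: node.

Compute partial derivatives:
  f_x = -9*x**2 - 4*x*y - 52*x + y**2 - 14*y - 74.
  f_y = -2*x**2 + 2*x*y - 14*x - 3*y**2 + 14*y - 29.
Scan x_0 ∈ {−4, ..., 4}. For each x_0, f_y(x_0, y) is a polynomial in y; find its integer roots y ∈ {−4, ..., 4}, then test f_x and f at those candidates.
  x = -4: f_y(-4, y) = -3*y**2 + 6*y - 5; no integer root y with |y| ≤ 4.
  x = -3: f_y(-3, y) = -3*y**2 + 8*y - 5; vanishes at y ∈ {1}. (-3, 1): f_x = 0, f = 0 — SINGULAR.
  x = -2: f_y(-2, y) = -3*y**2 + 10*y - 9; no integer root y with |y| ≤ 4.
  x = -1: f_y(-1, y) = -3*y**2 + 12*y - 17; no integer root y with |y| ≤ 4.
  x = 0: f_y(0, y) = -3*y**2 + 14*y - 29; no integer root y with |y| ≤ 4.
  x = 1: f_y(1, y) = -3*y**2 + 16*y - 45; no integer root y with |y| ≤ 4.
  x = 2: f_y(2, y) = -3*y**2 + 18*y - 65; no integer root y with |y| ≤ 4.
  x = 3: f_y(3, y) = -3*y**2 + 20*y - 89; no integer root y with |y| ≤ 4.
  x = 4: f_y(4, y) = -3*y**2 + 22*y - 117; no integer root y with |y| ≤ 4.
Only singular point on the grid: (-3, 1).
Classify: substitute x = -3 + u, y = 1 + v and expand: f = -3*u**3 - 2*u**2*v - u**2 + u*v**2 - v**3 + v**2.
No constant or linear terms (consistent with a singular point). Quadratic part: -u**2 + v**2. Cubic part: -3*u**3 - 2*u**2*v + u*v**2 - v**3.
The quadratic part v**2 - u**2 = (v − u)(v + u) splits into two distinct linear factors, so there are two distinct tangent lines y − 1 = ±(x − -3) — this is a node (ordinary double point).
Classification: node.


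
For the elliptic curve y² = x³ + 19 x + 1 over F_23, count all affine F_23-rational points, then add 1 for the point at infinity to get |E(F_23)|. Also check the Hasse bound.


Affine points = {(0, 1), (0, 22), (2, 1), (2, 22), (3, 4), (3, 19), (4, 7), (4, 16), (6, 3), (6, 20), (9, 2), (9, 21), (10, 8), (10, 15), (11, 0), (12, 5), (12, 18), (15, 2), (15, 21), (16, 10), (16, 13), (17, 4), (17, 19), (20, 3), (20, 20), (21, 1), (21, 22), (22, 2), (22, 21)}; affine count = 29; |E(F_23)| = 30.

Discriminant check: Δ ∝ 4a³ + 27b² = 4·19³ + 27·1² = 4·6859 + 27·1 ≡ 1 (mod 23). Nonzero ⇒ E is nonsingular.
For each x ∈ F_23, compute rhs = x³ + 19·x + 1 mod 23, then count y ∈ F_23 with y² ≡ rhs.
  x = 0: rhs = 1, matching y values: 1, 22 (2 points).
  x = 1: rhs = 21, matching y values: none (0 points).
  x = 2: rhs = 1, matching y values: 1, 22 (2 points).
  x = 3: rhs = 16, matching y values: 4, 19 (2 points).
  x = 4: rhs = 3, matching y values: 7, 16 (2 points).
  x = 5: rhs = 14, matching y values: none (0 points).
  x = 6: rhs = 9, matching y values: 3, 20 (2 points).
  x = 7: rhs = 17, matching y values: none (0 points).
  x = 8: rhs = 21, matching y values: none (0 points).
  x = 9: rhs = 4, matching y values: 2, 21 (2 points).
  x = 10: rhs = 18, matching y values: 8, 15 (2 points).
  x = 11: rhs = 0, matching y values: 0 (1 points).
  x = 12: rhs = 2, matching y values: 5, 18 (2 points).
  x = 13: rhs = 7, matching y values: none (0 points).
  x = 14: rhs = 21, matching y values: none (0 points).
  x = 15: rhs = 4, matching y values: 2, 21 (2 points).
  x = 16: rhs = 8, matching y values: 10, 13 (2 points).
  x = 17: rhs = 16, matching y values: 4, 19 (2 points).
  x = 18: rhs = 11, matching y values: none (0 points).
  x = 19: rhs = 22, matching y values: none (0 points).
  x = 20: rhs = 9, matching y values: 3, 20 (2 points).
  x = 21: rhs = 1, matching y values: 1, 22 (2 points).
  x = 22: rhs = 4, matching y values: 2, 21 (2 points).
Total affine count: 29.
Full point count |E(F_23)| = 29 + 1 = 30.
Hasse bound: |30 − (23+1)| = |6| = 6 ≤ 2√23 ≈ 9.5917 ✓.


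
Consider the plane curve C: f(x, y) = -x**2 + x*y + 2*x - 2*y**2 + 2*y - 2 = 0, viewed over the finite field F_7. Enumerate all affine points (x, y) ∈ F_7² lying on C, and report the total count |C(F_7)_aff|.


Affine F_7-points: {(0, 3), (0, 5), (1, 1), (1, 4), (2, 1), (5, 3), (5, 4)}; count = 7.

For each of the 49 pairs (x, y) ∈ F_7², evaluate f(x, y) mod 7. Record the zeros.
  x = 0: [0↦5, 1↦5, 2↦1, 3↦0, 4↦2, 5↦0, 6↦1]  zeros at y ∈ {3, 5}
  x = 1: [0↦6, 1↦0, 2↦4, 3↦4, 4↦0, 5↦6, 6↦1]  zeros at y ∈ {1, 4}
  x = 2: [0↦5, 1↦0, 2↦5, 3↦6, 4↦3, 5↦3, 6↦6]  zeros at y ∈ {1}
  x = 3: [0↦2, 1↦5, 2↦4, 3↦6, 4↦4, 5↦5, 6↦2]  zeros at y ∈ ∅
  x = 4: [0↦4, 1↦1, 2↦1, 3↦4, 4↦3, 5↦5, 6↦3]  zeros at y ∈ ∅
  x = 5: [0↦4, 1↦2, 2↦3, 3↦0, 4↦0, 5↦3, 6↦2]  zeros at y ∈ {3, 4}
  x = 6: [0↦2, 1↦1, 2↦3, 3↦1, 4↦2, 5↦6, 6↦6]  zeros at y ∈ ∅
Collecting zeros: affine points = {(0, 3), (0, 5), (1, 1), (1, 4), (2, 1), (5, 3), (5, 4)}.
Total count |C(F_7)_aff| = 7.


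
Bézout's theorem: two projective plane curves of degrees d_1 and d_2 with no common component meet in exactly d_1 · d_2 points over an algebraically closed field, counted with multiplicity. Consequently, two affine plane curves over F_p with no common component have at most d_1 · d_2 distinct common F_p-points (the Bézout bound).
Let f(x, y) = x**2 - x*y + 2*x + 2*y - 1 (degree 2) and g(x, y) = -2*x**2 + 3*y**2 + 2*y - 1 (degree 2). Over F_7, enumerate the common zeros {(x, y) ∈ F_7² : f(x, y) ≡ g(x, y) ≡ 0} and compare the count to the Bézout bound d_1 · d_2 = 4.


Common zeros: {(2, 2), (4, 1), (5, 2)}; count = 3; Bézout bound = 4.

deg(f) = 2, deg(g) = 2, so Bézout bound = 4.
Scan x ∈ F_7. For each x, list the y ∈ F_7 with f(x, y) ≡ 0 and those with g(x, y) ≡ 0 (mod 7); the common zeros in that column are the intersection.
  x = 0: f ≡ 0 at y ∈ {4}; g ≡ 0 at y ∈ {5, 6}; common: ∅.
  x = 1: f ≡ 0 at y ∈ {5}; g ≡ 0 at y ∈ ∅; common: ∅.
  x = 2: f ≡ 0 at y ∈ {0, 1, 2, 3, 4, 5, 6}; g ≡ 0 at y ∈ {2}; common: {2}.
  x = 3: f ≡ 0 at y ∈ {0}; g ≡ 0 at y ∈ {1, 3}; common: ∅.
  x = 4: f ≡ 0 at y ∈ {1}; g ≡ 0 at y ∈ {1, 3}; common: {1}.
  x = 5: f ≡ 0 at y ∈ {2}; g ≡ 0 at y ∈ {2}; common: {2}.
  x = 6: f ≡ 0 at y ∈ {3}; g ≡ 0 at y ∈ ∅; common: ∅.
Collecting: common zeros = {(2, 2), (4, 1), (5, 2)}, so the count is 3.
Comparison with the Bézout bound: 3 ≤ 4 = deg(f)·deg(g), as expected for curves with no common component (the affine F_7-count falls short of the bound because intersections may lie at infinity, over extension fields, or carry multiplicity).


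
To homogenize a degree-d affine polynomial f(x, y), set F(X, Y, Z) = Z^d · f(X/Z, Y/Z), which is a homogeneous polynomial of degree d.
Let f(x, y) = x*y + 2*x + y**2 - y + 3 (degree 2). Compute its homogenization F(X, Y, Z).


F(X, Y, Z) = X*Y + 2*X*Z + Y**2 - Y*Z + 3*Z**2

deg(f) = 2.
Substitute x = X/Z, y = Y/Z into f, then multiply by Z^2.
  monomial 1·x^1·y^1 ↦ 1·X^1·Y^1·Z^0.
  monomial 2·x^1·y^0 ↦ 2·X^1·Y^0·Z^1.
  monomial 1·x^0·y^2 ↦ 1·X^0·Y^2·Z^0.
  monomial -1·x^0·y^1 ↦ -1·X^0·Y^1·Z^1.
  monomial 3·x^0·y^0 ↦ 3·X^0·Y^0·Z^2.
Collecting: F(X, Y, Z) = X*Y + 2*X*Z + Y**2 - Y*Z + 3*Z**2.


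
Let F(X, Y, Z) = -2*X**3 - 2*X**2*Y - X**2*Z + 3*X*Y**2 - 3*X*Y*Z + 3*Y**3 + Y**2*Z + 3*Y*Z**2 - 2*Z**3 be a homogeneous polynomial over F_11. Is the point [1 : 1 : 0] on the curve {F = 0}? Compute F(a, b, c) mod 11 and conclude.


F(1,1,0) ≡ 2 (mod 11); P is NOT on the curve.

Evaluate F(1, 1, 0) term-by-term (mod 11).
  -2*X**3 ↦ -2·1·1·1 = -2
  -2*X**2*Y ↦ -2·1·1·1 = -2
  -X**2*Z ↦ -1·1·1·0 = 0
  3*X*Y**2 ↦ 3·1·1·1 = 3
  -3*X*Y*Z ↦ -3·1·1·0 = 0
  3*Y**3 ↦ 3·1·1·1 = 3
  Y**2*Z ↦ 1·1·1·0 = 0
  3*Y*Z**2 ↦ 3·1·1·0 = 0
  -2*Z**3 ↦ -2·1·1·0 = 0
Sum: F(1, 1, 0) = (-2) + (-2) + (0) + (3) + (0) + (3) + (0) + (0) + (0) = 2.
Reducing mod 11: 2 ≡ 2 (mod 11).
Since F(a, b, c) ≡ 2 ≠ 0 (mod 11), P does NOT lie on the curve.


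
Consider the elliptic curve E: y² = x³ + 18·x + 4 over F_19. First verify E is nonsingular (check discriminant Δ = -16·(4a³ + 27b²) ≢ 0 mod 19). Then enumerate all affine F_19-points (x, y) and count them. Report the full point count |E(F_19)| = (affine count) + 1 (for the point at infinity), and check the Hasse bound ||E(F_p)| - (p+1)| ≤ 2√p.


Affine points = {(0, 2), (0, 17), (1, 2), (1, 17), (3, 3), (3, 16), (4, 8), (4, 11), (6, 9), (6, 10), (7, 6), (7, 13), (10, 5), (10, 14), (14, 6), (14, 13), (15, 1), (15, 18), (17, 6), (17, 13), (18, 2), (18, 17)}; affine count = 22; |E(F_19)| = 23.

Discriminant check: Δ ∝ 4a³ + 27b² = 4·18³ + 27·4² = 4·5832 + 27·16 ≡ 10 (mod 19). Nonzero ⇒ E is nonsingular.
For each x ∈ F_19, compute rhs = x³ + 18·x + 4 mod 19, then count y ∈ F_19 with y² ≡ rhs.
  x = 0: rhs = 4, matching y values: 2, 17 (2 points).
  x = 1: rhs = 4, matching y values: 2, 17 (2 points).
  x = 2: rhs = 10, matching y values: none (0 points).
  x = 3: rhs = 9, matching y values: 3, 16 (2 points).
  x = 4: rhs = 7, matching y values: 8, 11 (2 points).
  x = 5: rhs = 10, matching y values: none (0 points).
  x = 6: rhs = 5, matching y values: 9, 10 (2 points).
  x = 7: rhs = 17, matching y values: 6, 13 (2 points).
  x = 8: rhs = 14, matching y values: none (0 points).
  x = 9: rhs = 2, matching y values: none (0 points).
  x = 10: rhs = 6, matching y values: 5, 14 (2 points).
  x = 11: rhs = 13, matching y values: none (0 points).
  x = 12: rhs = 10, matching y values: none (0 points).
  x = 13: rhs = 3, matching y values: none (0 points).
  x = 14: rhs = 17, matching y values: 6, 13 (2 points).
  x = 15: rhs = 1, matching y values: 1, 18 (2 points).
  x = 16: rhs = 18, matching y values: none (0 points).
  x = 17: rhs = 17, matching y values: 6, 13 (2 points).
  x = 18: rhs = 4, matching y values: 2, 17 (2 points).
Total affine count: 22.
Full point count |E(F_19)| = 22 + 1 = 23.
Hasse bound: |23 − (19+1)| = |3| = 3 ≤ 2√19 ≈ 8.7178 ✓.


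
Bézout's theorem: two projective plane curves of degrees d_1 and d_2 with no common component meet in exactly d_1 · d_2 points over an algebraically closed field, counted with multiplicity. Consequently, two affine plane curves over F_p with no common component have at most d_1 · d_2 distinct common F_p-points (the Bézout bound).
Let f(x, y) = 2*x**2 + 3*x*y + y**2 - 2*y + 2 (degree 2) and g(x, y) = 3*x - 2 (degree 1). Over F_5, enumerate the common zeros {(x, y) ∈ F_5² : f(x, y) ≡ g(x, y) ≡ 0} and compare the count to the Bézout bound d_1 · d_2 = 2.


Common zeros: {(4, 1), (4, 4)}; count = 2; Bézout bound = 2.

deg(f) = 2, deg(g) = 1, so Bézout bound = 2.
Scan x ∈ F_5. For each x, list the y ∈ F_5 with f(x, y) ≡ 0 and those with g(x, y) ≡ 0 (mod 5); the common zeros in that column are the intersection.
  x = 0: f ≡ 0 at y ∈ {3, 4}; g ≡ 0 at y ∈ ∅; common: ∅.
  x = 1: f ≡ 0 at y ∈ {2}; g ≡ 0 at y ∈ ∅; common: ∅.
  x = 2: f ≡ 0 at y ∈ {0, 1}; g ≡ 0 at y ∈ ∅; common: ∅.
  x = 3: f ≡ 0 at y ∈ {0, 3}; g ≡ 0 at y ∈ ∅; common: ∅.
  x = 4: f ≡ 0 at y ∈ {1, 4}; g ≡ 0 at y ∈ {0, 1, 2, 3, 4}; common: {1, 4}.
Collecting: common zeros = {(4, 1), (4, 4)}, so the count is 2.
Comparison with the Bézout bound: 2 ≤ 2 = deg(f)·deg(g), as expected for curves with no common component (the bound is attained).
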